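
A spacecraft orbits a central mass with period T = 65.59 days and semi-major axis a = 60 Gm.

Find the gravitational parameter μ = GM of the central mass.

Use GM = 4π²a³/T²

Convert to SI: T = 65.59 days = 5.66698e+06 s; a = 60 Gm = 6e+10 m.
GM = 4π² · a³ / T².
GM = 4π² · (6e+10)³ / (5.66698e+06)² m³/s² ≈ 2.655e+20 m³/s² = 2.655 × 10^20 m³/s².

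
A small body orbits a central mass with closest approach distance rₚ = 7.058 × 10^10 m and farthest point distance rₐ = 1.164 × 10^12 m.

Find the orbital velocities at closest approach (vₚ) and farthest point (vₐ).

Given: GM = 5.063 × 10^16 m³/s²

Use the vis-viva equation v² = GM(2/r − 1/a) with a = (rₚ + rₐ)/2 = (7.058e+10 + 1.164e+12)/2 = 6.1729e+11 m.
vₚ = √(GM · (2/rₚ − 1/a)) = √(5.063e+16 · (2/7.058e+10 − 1/6.1729e+11)) m/s ≈ 1163 m/s = 1.163 km/s.
vₐ = √(GM · (2/rₐ − 1/a)) = √(5.063e+16 · (2/1.164e+12 − 1/6.1729e+11)) m/s ≈ 70.52 m/s = 70.52 m/s.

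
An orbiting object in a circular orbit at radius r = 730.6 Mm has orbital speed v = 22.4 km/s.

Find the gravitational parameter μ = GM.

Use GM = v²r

Convert to SI: r = 730.6 Mm = 7.306e+08 m; v = 22.4 km/s = 22400 m/s.
For a circular orbit v² = GM/r, so GM = v² · r.
GM = (22400)² · 7.306e+08 m³/s² ≈ 3.666e+17 m³/s² = 3.666 × 10^17 m³/s².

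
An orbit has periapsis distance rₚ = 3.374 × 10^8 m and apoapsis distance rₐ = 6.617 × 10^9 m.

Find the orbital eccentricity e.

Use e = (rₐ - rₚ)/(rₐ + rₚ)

e = (rₐ − rₚ) / (rₐ + rₚ).
e = (6.617e+09 − 3.374e+08) / (6.617e+09 + 3.374e+08) = 6.2796e+09 / 6.9544e+09 ≈ 0.903.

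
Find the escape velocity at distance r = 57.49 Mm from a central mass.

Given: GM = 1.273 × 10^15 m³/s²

Convert to SI: r = 57.49 Mm = 5.749e+07 m.
Escape velocity comes from setting total energy to zero: ½v² − GM/r = 0 ⇒ v_esc = √(2GM / r).
v_esc = √(2 · 1.273e+15 / 5.749e+07) m/s ≈ 6655 m/s = 6.655 km/s.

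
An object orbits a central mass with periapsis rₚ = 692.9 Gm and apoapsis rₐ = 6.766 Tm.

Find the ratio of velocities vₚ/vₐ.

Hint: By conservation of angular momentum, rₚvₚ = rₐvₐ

Convert to SI: rₚ = 692.9 Gm = 6.929e+11 m; rₐ = 6.766 Tm = 6.766e+12 m.
Conservation of angular momentum gives rₚvₚ = rₐvₐ, so vₚ/vₐ = rₐ/rₚ.
vₚ/vₐ = 6.766e+12 / 6.929e+11 ≈ 9.765.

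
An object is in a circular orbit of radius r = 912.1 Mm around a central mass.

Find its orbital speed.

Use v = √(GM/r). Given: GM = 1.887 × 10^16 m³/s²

Convert to SI: r = 912.1 Mm = 9.121e+08 m.
For a circular orbit, gravity supplies the centripetal force, so v = √(GM / r).
v = √(1.887e+16 / 9.121e+08) m/s ≈ 4548 m/s = 4.548 km/s.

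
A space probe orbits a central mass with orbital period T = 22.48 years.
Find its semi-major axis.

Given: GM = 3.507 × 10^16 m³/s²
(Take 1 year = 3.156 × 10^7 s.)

Convert to SI: T = 22.48 years = 7.09469e+08 s.
Invert Kepler's third law: a = (GM · T² / (4π²))^(1/3).
Substituting T = 7.09469e+08 s and GM = 3.507e+16 m³/s²:
a = (3.507e+16 · (7.09469e+08)² / (4π²))^(1/3) m
a ≈ 7.647e+10 m = 76.47 Gm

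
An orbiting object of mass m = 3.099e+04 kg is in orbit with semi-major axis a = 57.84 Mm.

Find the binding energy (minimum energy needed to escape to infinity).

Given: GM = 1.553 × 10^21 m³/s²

Convert to SI: a = 57.84 Mm = 5.784e+07 m.
Total orbital energy is E = −GMm/(2a); binding energy is E_bind = −E = GMm/(2a).
E_bind = 1.553e+21 · 3.099e+04 / (2 · 5.784e+07) J ≈ 4.16e+17 J = 416 PJ.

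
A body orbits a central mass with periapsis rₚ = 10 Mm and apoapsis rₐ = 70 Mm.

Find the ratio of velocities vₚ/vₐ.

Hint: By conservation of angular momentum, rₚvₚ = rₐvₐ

Convert to SI: rₚ = 10 Mm = 1e+07 m; rₐ = 70 Mm = 7e+07 m.
Conservation of angular momentum gives rₚvₚ = rₐvₐ, so vₚ/vₐ = rₐ/rₚ.
vₚ/vₐ = 7e+07 / 1e+07 ≈ 7.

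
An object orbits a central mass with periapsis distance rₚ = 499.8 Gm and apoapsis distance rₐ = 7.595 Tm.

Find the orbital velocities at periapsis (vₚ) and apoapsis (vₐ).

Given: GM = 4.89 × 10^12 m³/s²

Convert to SI: rₚ = 499.8 Gm = 4.998e+11 m; rₐ = 7.595 Tm = 7.595e+12 m.
Use the vis-viva equation v² = GM(2/r − 1/a) with a = (rₚ + rₐ)/2 = (4.998e+11 + 7.595e+12)/2 = 4.0474e+12 m.
vₚ = √(GM · (2/rₚ − 1/a)) = √(4.89e+12 · (2/4.998e+11 − 1/4.0474e+12)) m/s ≈ 4.285 m/s = 4.285 m/s.
vₐ = √(GM · (2/rₐ − 1/a)) = √(4.89e+12 · (2/7.595e+12 − 1/4.0474e+12)) m/s ≈ 0.282 m/s = 0.282 m/s.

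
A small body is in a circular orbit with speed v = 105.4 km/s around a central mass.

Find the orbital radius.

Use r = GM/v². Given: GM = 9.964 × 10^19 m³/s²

Convert to SI: v = 105.4 km/s = 105400 m/s.
For a circular orbit, v² = GM / r, so r = GM / v².
r = 9.964e+19 / (105400)² m ≈ 8.969e+09 m = 8.969 Gm.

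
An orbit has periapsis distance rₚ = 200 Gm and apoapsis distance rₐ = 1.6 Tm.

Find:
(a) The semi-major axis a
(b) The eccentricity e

Convert to SI: rₚ = 200 Gm = 2e+11 m; rₐ = 1.6 Tm = 1.6e+12 m.
(a) a = (rₚ + rₐ) / 2 = (2e+11 + 1.6e+12) / 2 ≈ 9e+11 m = 900 Gm.
(b) e = (rₐ − rₚ) / (rₐ + rₚ) = (1.6e+12 − 2e+11) / (1.6e+12 + 2e+11) ≈ 0.7778.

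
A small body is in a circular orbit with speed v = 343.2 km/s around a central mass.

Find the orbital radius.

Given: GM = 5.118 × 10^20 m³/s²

Convert to SI: v = 343.2 km/s = 343200 m/s.
For a circular orbit, v² = GM / r, so r = GM / v².
r = 5.118e+20 / (343200)² m ≈ 4.345e+09 m = 4.345 Gm.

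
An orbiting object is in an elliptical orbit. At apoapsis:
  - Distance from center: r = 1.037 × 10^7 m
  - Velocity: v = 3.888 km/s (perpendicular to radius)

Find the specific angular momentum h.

Convert to SI: v = 3.888 km/s = 3888 m/s.
With v perpendicular to r, h = r · v.
h = 1.037e+07 · 3888 m²/s ≈ 4.032e+10 m²/s.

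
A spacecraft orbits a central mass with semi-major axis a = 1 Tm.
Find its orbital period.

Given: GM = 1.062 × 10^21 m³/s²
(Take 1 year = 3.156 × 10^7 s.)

Convert to SI: a = 1 Tm = 1e+12 m.
Kepler's third law: T = 2π √(a³ / GM).
Substituting a = 1e+12 m and GM = 1.062e+21 m³/s²:
T = 2π √((1e+12)³ / 1.062e+21) s
T ≈ 1.928e+08 s = 6.109 years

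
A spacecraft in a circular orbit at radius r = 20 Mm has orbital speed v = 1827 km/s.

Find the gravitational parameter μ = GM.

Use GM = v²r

Convert to SI: r = 20 Mm = 2e+07 m; v = 1827 km/s = 1.827e+06 m/s.
For a circular orbit v² = GM/r, so GM = v² · r.
GM = (1.827e+06)² · 2e+07 m³/s² ≈ 6.676e+19 m³/s² = 6.676 × 10^19 m³/s².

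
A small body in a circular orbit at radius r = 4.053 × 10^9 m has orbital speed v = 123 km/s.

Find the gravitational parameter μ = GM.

Convert to SI: v = 123 km/s = 123000 m/s.
For a circular orbit v² = GM/r, so GM = v² · r.
GM = (123000)² · 4.053e+09 m³/s² ≈ 6.132e+19 m³/s² = 6.132 × 10^19 m³/s².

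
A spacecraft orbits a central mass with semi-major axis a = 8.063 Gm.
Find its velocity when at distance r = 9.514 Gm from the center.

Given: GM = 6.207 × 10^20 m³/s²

Convert to SI: a = 8.063 Gm = 8.063e+09 m; r = 9.514 Gm = 9.514e+09 m.
Vis-viva: v = √(GM · (2/r − 1/a)).
2/r − 1/a = 2/9.514e+09 − 1/8.063e+09 = 8.61932e-11 m⁻¹.
v = √(6.207e+20 · 8.61932e-11) m/s ≈ 2.313e+05 m/s = 231.3 km/s.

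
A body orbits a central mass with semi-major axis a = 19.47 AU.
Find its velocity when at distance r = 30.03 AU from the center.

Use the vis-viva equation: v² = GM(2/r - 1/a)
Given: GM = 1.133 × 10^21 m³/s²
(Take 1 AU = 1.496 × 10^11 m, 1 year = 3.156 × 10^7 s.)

Convert to SI: a = 19.47 AU = 2.91271e+12 m; r = 30.03 AU = 4.49249e+12 m.
Vis-viva: v = √(GM · (2/r − 1/a)).
2/r − 1/a = 2/4.49249e+12 − 1/2.91271e+12 = 1.01865e-13 m⁻¹.
v = √(1.133e+21 · 1.01865e-13) m/s ≈ 1.074e+04 m/s = 2.266 AU/year.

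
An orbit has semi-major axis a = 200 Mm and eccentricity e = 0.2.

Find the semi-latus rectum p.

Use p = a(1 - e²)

Convert to SI: a = 200 Mm = 2e+08 m.
p = a (1 − e²).
p = 2e+08 · (1 − (0.2)²) = 2e+08 · 0.96 ≈ 1.92e+08 m = 192 Mm.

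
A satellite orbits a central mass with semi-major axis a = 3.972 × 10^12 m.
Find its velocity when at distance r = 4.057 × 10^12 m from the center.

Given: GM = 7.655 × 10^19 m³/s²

Vis-viva: v = √(GM · (2/r − 1/a)).
2/r − 1/a = 2/4.057e+12 − 1/3.972e+12 = 2.41213e-13 m⁻¹.
v = √(7.655e+19 · 2.41213e-13) m/s ≈ 4297 m/s = 4.297 km/s.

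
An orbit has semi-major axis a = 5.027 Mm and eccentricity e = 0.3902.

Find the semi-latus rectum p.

Convert to SI: a = 5.027 Mm = 5.027e+06 m.
p = a (1 − e²).
p = 5.027e+06 · (1 − (0.3902)²) = 5.027e+06 · 0.847744 ≈ 4.262e+06 m = 4.262 Mm.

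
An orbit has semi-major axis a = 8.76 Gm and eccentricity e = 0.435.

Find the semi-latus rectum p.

Convert to SI: a = 8.76 Gm = 8.76e+09 m.
p = a (1 − e²).
p = 8.76e+09 · (1 − (0.435)²) = 8.76e+09 · 0.810775 ≈ 7.102e+09 m = 7.102 Gm.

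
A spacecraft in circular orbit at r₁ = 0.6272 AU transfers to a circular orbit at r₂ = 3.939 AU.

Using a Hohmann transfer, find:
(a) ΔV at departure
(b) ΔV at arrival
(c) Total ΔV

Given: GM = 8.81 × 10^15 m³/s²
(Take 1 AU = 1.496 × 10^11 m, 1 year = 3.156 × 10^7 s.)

Convert to SI: r₁ = 0.6272 AU = 9.38291e+10 m; r₂ = 3.939 AU = 5.89274e+11 m.
Transfer semi-major axis: a_t = (r₁ + r₂)/2 = (9.38291e+10 + 5.89274e+11)/2 = 3.41552e+11 m.
Circular speeds: v₁ = √(GM/r₁) = 306.421 m/s, v₂ = √(GM/r₂) = 122.273 m/s.
Transfer speeds (vis-viva v² = GM(2/r − 1/a_t)): v₁ᵗ = 402.485 m/s, v₂ᵗ = 64.087 m/s.
(a) ΔV₁ = |v₁ᵗ − v₁| ≈ 96.06 m/s = 0.02027 AU/year.
(b) ΔV₂ = |v₂ − v₂ᵗ| ≈ 58.19 m/s = 0.01227 AU/year.
(c) ΔV_total = ΔV₁ + ΔV₂ ≈ 154.2 m/s = 0.03254 AU/year.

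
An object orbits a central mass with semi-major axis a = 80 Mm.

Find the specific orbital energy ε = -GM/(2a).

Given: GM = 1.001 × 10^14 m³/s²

Convert to SI: a = 80 Mm = 8e+07 m.
ε = −GM / (2a).
ε = −1.001e+14 / (2 · 8e+07) J/kg ≈ -6.256e+05 J/kg = -625.6 kJ/kg.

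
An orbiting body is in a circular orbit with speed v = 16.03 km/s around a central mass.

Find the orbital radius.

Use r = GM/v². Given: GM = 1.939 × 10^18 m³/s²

Convert to SI: v = 16.03 km/s = 16030 m/s.
For a circular orbit, v² = GM / r, so r = GM / v².
r = 1.939e+18 / (16030)² m ≈ 7.546e+09 m = 7.546 Gm.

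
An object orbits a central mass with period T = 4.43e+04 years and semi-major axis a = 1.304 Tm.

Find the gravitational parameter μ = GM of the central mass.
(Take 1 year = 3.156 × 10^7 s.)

Convert to SI: T = 4.43e+04 years = 1.39811e+12 s; a = 1.304 Tm = 1.304e+12 m.
GM = 4π² · a³ / T².
GM = 4π² · (1.304e+12)³ / (1.39811e+12)² m³/s² ≈ 4.478e+13 m³/s² = 4.478 × 10^13 m³/s².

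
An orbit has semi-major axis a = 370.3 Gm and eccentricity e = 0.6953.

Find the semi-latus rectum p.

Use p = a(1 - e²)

Convert to SI: a = 370.3 Gm = 3.703e+11 m.
p = a (1 − e²).
p = 3.703e+11 · (1 − (0.6953)²) = 3.703e+11 · 0.516558 ≈ 1.913e+11 m = 191.3 Gm.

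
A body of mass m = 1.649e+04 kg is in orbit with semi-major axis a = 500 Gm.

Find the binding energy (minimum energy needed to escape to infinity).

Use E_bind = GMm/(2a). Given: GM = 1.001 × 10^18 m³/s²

Convert to SI: a = 500 Gm = 5e+11 m.
Total orbital energy is E = −GMm/(2a); binding energy is E_bind = −E = GMm/(2a).
E_bind = 1.001e+18 · 1.649e+04 / (2 · 5e+11) J ≈ 1.651e+10 J = 16.51 GJ.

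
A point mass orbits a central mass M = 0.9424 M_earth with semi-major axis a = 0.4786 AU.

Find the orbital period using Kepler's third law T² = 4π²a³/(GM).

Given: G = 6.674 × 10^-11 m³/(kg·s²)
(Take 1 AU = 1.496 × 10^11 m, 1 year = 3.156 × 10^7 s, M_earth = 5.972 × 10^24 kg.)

Convert to SI: a = 0.4786 AU = 7.15986e+10 m; M = 0.9424 M_earth = 5.62801e+24 kg.
GM = G · M = 6.674e-11 · 5.62801e+24 = 3.75614e+14 m³/s².
Kepler's third law: T = 2π √(a³ / GM).
Substituting a = 7.15986e+10 m and GM = 3.75614e+14 m³/s²:
T = 2π √((7.15986e+10)³ / 3.75614e+14) s
T ≈ 6.211e+09 s = 196.8 years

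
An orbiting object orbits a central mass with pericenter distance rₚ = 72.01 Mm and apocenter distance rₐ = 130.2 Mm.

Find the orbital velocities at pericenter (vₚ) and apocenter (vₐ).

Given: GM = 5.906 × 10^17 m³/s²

Convert to SI: rₚ = 72.01 Mm = 7.201e+07 m; rₐ = 130.2 Mm = 1.302e+08 m.
Use the vis-viva equation v² = GM(2/r − 1/a) with a = (rₚ + rₐ)/2 = (7.201e+07 + 1.302e+08)/2 = 1.01105e+08 m.
vₚ = √(GM · (2/rₚ − 1/a)) = √(5.906e+17 · (2/7.201e+07 − 1/1.01105e+08)) m/s ≈ 1.028e+05 m/s = 102.8 km/s.
vₐ = √(GM · (2/rₐ − 1/a)) = √(5.906e+17 · (2/1.302e+08 − 1/1.01105e+08)) m/s ≈ 5.684e+04 m/s = 56.84 km/s.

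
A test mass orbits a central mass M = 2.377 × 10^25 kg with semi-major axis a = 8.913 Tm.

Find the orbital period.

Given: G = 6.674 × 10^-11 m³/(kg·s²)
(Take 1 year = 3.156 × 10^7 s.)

Convert to SI: a = 8.913 Tm = 8.913e+12 m.
GM = G · M = 6.674e-11 · 2.377e+25 = 1.58641e+15 m³/s².
Kepler's third law: T = 2π √(a³ / GM).
Substituting a = 8.913e+12 m and GM = 1.58641e+15 m³/s²:
T = 2π √((8.913e+12)³ / 1.58641e+15) s
T ≈ 4.198e+12 s = 1.33e+05 years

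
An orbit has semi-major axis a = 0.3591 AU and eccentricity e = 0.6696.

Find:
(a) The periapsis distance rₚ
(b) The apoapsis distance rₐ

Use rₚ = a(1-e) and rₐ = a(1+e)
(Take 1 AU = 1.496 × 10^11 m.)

Convert to SI: a = 0.3591 AU = 5.37214e+10 m.
(a) rₚ = a(1 − e) = 5.37214e+10 · (1 − 0.6696) = 5.37214e+10 · 0.3304 ≈ 1.775e+10 m = 0.1186 AU.
(b) rₐ = a(1 + e) = 5.37214e+10 · (1 + 0.6696) = 5.37214e+10 · 1.6696 ≈ 8.969e+10 m = 0.5996 AU.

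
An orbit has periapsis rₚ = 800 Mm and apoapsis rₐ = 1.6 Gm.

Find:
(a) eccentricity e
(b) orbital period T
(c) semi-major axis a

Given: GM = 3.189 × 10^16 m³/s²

Convert to SI: rₚ = 800 Mm = 8e+08 m; rₐ = 1.6 Gm = 1.6e+09 m.
(a) e = (rₐ − rₚ)/(rₐ + rₚ) = (1.6e+09 − 8e+08)/(1.6e+09 + 8e+08) ≈ 0.3333
(b) With a = (rₚ + rₐ)/2 = 1.2e+09 m, T = 2π √(a³/GM) = 2π √((1.2e+09)³/3.189e+16) s ≈ 1.463e+06 s
(c) a = (rₚ + rₐ)/2 = (8e+08 + 1.6e+09)/2 ≈ 1.2e+09 m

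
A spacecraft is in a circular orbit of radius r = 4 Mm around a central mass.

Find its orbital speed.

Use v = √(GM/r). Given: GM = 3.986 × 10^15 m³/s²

Convert to SI: r = 4 Mm = 4e+06 m.
For a circular orbit, gravity supplies the centripetal force, so v = √(GM / r).
v = √(3.986e+15 / 4e+06) m/s ≈ 3.157e+04 m/s = 31.57 km/s.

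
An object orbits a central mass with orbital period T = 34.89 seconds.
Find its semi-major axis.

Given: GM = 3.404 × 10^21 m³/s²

Invert Kepler's third law: a = (GM · T² / (4π²))^(1/3).
Substituting T = 34.89 s and GM = 3.404e+21 m³/s²:
a = (3.404e+21 · (34.89)² / (4π²))^(1/3) m
a ≈ 4.717e+07 m = 47.17 Mm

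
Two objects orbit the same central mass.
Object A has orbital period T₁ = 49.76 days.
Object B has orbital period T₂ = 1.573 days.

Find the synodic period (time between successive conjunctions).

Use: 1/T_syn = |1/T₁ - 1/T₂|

Convert to SI: T₁ = 49.76 days = 4.29926e+06 s; T₂ = 1.573 days = 135907 s.
T_syn = |T₁ · T₂ / (T₁ − T₂)|.
T_syn = |4.29926e+06 · 135907 / (4.29926e+06 − 135907)| s ≈ 1.403e+05 s = 1.624 days.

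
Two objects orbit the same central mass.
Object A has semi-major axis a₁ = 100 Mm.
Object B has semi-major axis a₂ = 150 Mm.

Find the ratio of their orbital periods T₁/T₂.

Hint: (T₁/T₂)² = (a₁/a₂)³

Convert to SI: a₁ = 100 Mm = 1e+08 m; a₂ = 150 Mm = 1.5e+08 m.
From Kepler's third law, (T₁/T₂)² = (a₁/a₂)³, so T₁/T₂ = (a₁/a₂)^(3/2).
a₁/a₂ = 1e+08 / 1.5e+08 = 0.666667.
T₁/T₂ = (0.666667)^(3/2) ≈ 0.5443.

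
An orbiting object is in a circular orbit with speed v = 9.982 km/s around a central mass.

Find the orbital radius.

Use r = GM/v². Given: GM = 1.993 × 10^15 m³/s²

Convert to SI: v = 9.982 km/s = 9982 m/s.
For a circular orbit, v² = GM / r, so r = GM / v².
r = 1.993e+15 / (9982)² m ≈ 2e+07 m = 20 Mm.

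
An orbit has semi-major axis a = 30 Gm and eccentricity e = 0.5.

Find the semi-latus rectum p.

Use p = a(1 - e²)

Convert to SI: a = 30 Gm = 3e+10 m.
p = a (1 − e²).
p = 3e+10 · (1 − (0.5)²) = 3e+10 · 0.75 ≈ 2.25e+10 m = 22.5 Gm.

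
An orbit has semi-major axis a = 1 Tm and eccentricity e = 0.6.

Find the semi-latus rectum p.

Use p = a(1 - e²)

Convert to SI: a = 1 Tm = 1e+12 m.
p = a (1 − e²).
p = 1e+12 · (1 − (0.6)²) = 1e+12 · 0.64 ≈ 6.4e+11 m = 640 Gm.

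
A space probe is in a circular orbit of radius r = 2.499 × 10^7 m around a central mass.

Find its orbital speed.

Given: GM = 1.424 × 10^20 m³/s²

For a circular orbit, gravity supplies the centripetal force, so v = √(GM / r).
v = √(1.424e+20 / 2.499e+07) m/s ≈ 2.387e+06 m/s = 2387 km/s.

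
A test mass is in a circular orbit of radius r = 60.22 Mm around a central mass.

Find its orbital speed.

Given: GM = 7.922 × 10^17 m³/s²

Convert to SI: r = 60.22 Mm = 6.022e+07 m.
For a circular orbit, gravity supplies the centripetal force, so v = √(GM / r).
v = √(7.922e+17 / 6.022e+07) m/s ≈ 1.147e+05 m/s = 114.7 km/s.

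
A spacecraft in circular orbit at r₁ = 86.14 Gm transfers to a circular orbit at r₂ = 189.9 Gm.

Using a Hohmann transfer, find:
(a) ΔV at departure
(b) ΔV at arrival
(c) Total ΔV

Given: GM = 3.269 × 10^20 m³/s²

Convert to SI: r₁ = 86.14 Gm = 8.614e+10 m; r₂ = 189.9 Gm = 1.899e+11 m.
Transfer semi-major axis: a_t = (r₁ + r₂)/2 = (8.614e+10 + 1.899e+11)/2 = 1.3802e+11 m.
Circular speeds: v₁ = √(GM/r₁) = 61603.4 m/s, v₂ = √(GM/r₂) = 41490.1 m/s.
Transfer speeds (vis-viva v² = GM(2/r − 1/a_t)): v₁ᵗ = 72259.8 m/s, v₂ᵗ = 32777.5 m/s.
(a) ΔV₁ = |v₁ᵗ − v₁| ≈ 1.066e+04 m/s = 10.66 km/s.
(b) ΔV₂ = |v₂ − v₂ᵗ| ≈ 8713 m/s = 8.713 km/s.
(c) ΔV_total = ΔV₁ + ΔV₂ ≈ 1.937e+04 m/s = 19.37 km/s.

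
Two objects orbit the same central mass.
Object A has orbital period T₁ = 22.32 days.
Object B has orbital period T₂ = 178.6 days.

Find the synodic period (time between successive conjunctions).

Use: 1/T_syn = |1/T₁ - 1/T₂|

Convert to SI: T₁ = 22.32 days = 1.92845e+06 s; T₂ = 178.6 days = 1.5431e+07 s.
T_syn = |T₁ · T₂ / (T₁ − T₂)|.
T_syn = |1.92845e+06 · 1.5431e+07 / (1.92845e+06 − 1.5431e+07)| s ≈ 2.204e+06 s = 25.51 days.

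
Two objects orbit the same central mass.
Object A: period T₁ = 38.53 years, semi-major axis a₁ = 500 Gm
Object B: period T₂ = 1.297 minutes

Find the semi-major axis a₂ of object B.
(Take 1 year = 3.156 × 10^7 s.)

Convert to SI: T₁ = 38.53 years = 1.21601e+09 s; a₁ = 500 Gm = 5e+11 m; T₂ = 1.297 minutes = 77.82 s.
Kepler's third law: (T₁/T₂)² = (a₁/a₂)³ ⇒ a₂ = a₁ · (T₂/T₁)^(2/3).
T₂/T₁ = 77.82 / 1.21601e+09 = 6.39964e-08.
a₂ = 5e+11 · (6.39964e-08)^(2/3) m ≈ 8e+06 m = 8 Mm.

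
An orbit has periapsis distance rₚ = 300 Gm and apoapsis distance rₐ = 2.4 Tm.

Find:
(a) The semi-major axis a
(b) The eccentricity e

Convert to SI: rₚ = 300 Gm = 3e+11 m; rₐ = 2.4 Tm = 2.4e+12 m.
(a) a = (rₚ + rₐ) / 2 = (3e+11 + 2.4e+12) / 2 ≈ 1.35e+12 m = 1.35 Tm.
(b) e = (rₐ − rₚ) / (rₐ + rₚ) = (2.4e+12 − 3e+11) / (2.4e+12 + 3e+11) ≈ 0.7778.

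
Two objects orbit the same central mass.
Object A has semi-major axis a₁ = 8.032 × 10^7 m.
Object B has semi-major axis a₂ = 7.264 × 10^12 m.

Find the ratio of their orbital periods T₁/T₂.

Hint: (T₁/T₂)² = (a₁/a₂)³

From Kepler's third law, (T₁/T₂)² = (a₁/a₂)³, so T₁/T₂ = (a₁/a₂)^(3/2).
a₁/a₂ = 8.032e+07 / 7.264e+12 = 1.10573e-05.
T₁/T₂ = (1.10573e-05)^(3/2) ≈ 3.677e-08.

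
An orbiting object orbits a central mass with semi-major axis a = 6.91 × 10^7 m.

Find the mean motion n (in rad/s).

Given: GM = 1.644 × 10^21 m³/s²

n = √(GM / a³).
n = √(1.644e+21 / (6.91e+07)³) rad/s ≈ 0.07059 rad/s.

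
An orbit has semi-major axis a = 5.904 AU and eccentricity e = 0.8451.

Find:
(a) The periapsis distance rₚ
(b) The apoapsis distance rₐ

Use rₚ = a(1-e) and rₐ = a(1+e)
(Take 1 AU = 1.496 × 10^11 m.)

Convert to SI: a = 5.904 AU = 8.83238e+11 m.
(a) rₚ = a(1 − e) = 8.83238e+11 · (1 − 0.8451) = 8.83238e+11 · 0.1549 ≈ 1.368e+11 m = 0.9145 AU.
(b) rₐ = a(1 + e) = 8.83238e+11 · (1 + 0.8451) = 8.83238e+11 · 1.8451 ≈ 1.63e+12 m = 10.89 AU.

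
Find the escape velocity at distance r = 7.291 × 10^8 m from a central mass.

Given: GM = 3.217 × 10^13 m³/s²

Escape velocity comes from setting total energy to zero: ½v² − GM/r = 0 ⇒ v_esc = √(2GM / r).
v_esc = √(2 · 3.217e+13 / 7.291e+08) m/s ≈ 297.1 m/s = 297.1 m/s.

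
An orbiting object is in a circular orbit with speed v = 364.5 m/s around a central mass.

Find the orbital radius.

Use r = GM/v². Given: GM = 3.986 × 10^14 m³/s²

For a circular orbit, v² = GM / r, so r = GM / v².
r = 3.986e+14 / (364.5)² m ≈ 3e+09 m = 3 Gm.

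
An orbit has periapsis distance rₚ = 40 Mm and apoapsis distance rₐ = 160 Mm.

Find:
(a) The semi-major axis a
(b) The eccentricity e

Convert to SI: rₚ = 40 Mm = 4e+07 m; rₐ = 160 Mm = 1.6e+08 m.
(a) a = (rₚ + rₐ) / 2 = (4e+07 + 1.6e+08) / 2 ≈ 1e+08 m = 100 Mm.
(b) e = (rₐ − rₚ) / (rₐ + rₚ) = (1.6e+08 − 4e+07) / (1.6e+08 + 4e+07) ≈ 0.6.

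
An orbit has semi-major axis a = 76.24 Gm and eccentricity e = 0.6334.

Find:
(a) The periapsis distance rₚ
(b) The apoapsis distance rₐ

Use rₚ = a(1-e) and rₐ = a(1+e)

Convert to SI: a = 76.24 Gm = 7.624e+10 m.
(a) rₚ = a(1 − e) = 7.624e+10 · (1 − 0.6334) = 7.624e+10 · 0.3666 ≈ 2.795e+10 m = 27.95 Gm.
(b) rₐ = a(1 + e) = 7.624e+10 · (1 + 0.6334) = 7.624e+10 · 1.6334 ≈ 1.245e+11 m = 124.5 Gm.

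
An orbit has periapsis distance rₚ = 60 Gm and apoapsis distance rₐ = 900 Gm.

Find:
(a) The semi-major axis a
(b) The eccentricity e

Convert to SI: rₚ = 60 Gm = 6e+10 m; rₐ = 900 Gm = 9e+11 m.
(a) a = (rₚ + rₐ) / 2 = (6e+10 + 9e+11) / 2 ≈ 4.8e+11 m = 480 Gm.
(b) e = (rₐ − rₚ) / (rₐ + rₚ) = (9e+11 − 6e+10) / (9e+11 + 6e+10) ≈ 0.875.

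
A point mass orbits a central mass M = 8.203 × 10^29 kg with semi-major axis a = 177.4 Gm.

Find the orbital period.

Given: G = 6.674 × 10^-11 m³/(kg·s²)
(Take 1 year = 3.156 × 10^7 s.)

Convert to SI: a = 177.4 Gm = 1.774e+11 m.
GM = G · M = 6.674e-11 · 8.203e+29 = 5.47468e+19 m³/s².
Kepler's third law: T = 2π √(a³ / GM).
Substituting a = 1.774e+11 m and GM = 5.47468e+19 m³/s²:
T = 2π √((1.774e+11)³ / 5.47468e+19) s
T ≈ 6.345e+07 s = 2.01 years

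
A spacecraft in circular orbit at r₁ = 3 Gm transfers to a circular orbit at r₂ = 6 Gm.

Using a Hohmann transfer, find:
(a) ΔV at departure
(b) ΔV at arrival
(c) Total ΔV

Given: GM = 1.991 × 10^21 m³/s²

Convert to SI: r₁ = 3 Gm = 3e+09 m; r₂ = 6 Gm = 6e+09 m.
Transfer semi-major axis: a_t = (r₁ + r₂)/2 = (3e+09 + 6e+09)/2 = 4.5e+09 m.
Circular speeds: v₁ = √(GM/r₁) = 814657 m/s, v₂ = √(GM/r₂) = 576050 m/s.
Transfer speeds (vis-viva v² = GM(2/r − 1/a_t)): v₁ᵗ = 940685 m/s, v₂ᵗ = 470343 m/s.
(a) ΔV₁ = |v₁ᵗ − v₁| ≈ 1.26e+05 m/s = 126 km/s.
(b) ΔV₂ = |v₂ − v₂ᵗ| ≈ 1.057e+05 m/s = 105.7 km/s.
(c) ΔV_total = ΔV₁ + ΔV₂ ≈ 2.317e+05 m/s = 231.7 km/s.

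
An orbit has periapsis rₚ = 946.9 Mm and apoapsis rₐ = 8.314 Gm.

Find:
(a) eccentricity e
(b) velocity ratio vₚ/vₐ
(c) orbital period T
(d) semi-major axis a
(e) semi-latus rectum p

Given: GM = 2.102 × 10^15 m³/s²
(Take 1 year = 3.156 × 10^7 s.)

Convert to SI: rₚ = 946.9 Mm = 9.469e+08 m; rₐ = 8.314 Gm = 8.314e+09 m.
(a) e = (rₐ − rₚ)/(rₐ + rₚ) = (8.314e+09 − 9.469e+08)/(8.314e+09 + 9.469e+08) ≈ 0.7955
(b) Conservation of angular momentum (rₚvₚ = rₐvₐ) gives vₚ/vₐ = rₐ/rₚ = 8.314e+09/9.469e+08 ≈ 8.78
(c) With a = (rₚ + rₐ)/2 = 4.63045e+09 m, T = 2π √(a³/GM) = 2π √((4.63045e+09)³/2.102e+15) s ≈ 4.318e+07 s
(d) a = (rₚ + rₐ)/2 = (9.469e+08 + 8.314e+09)/2 ≈ 4.63e+09 m
(e) From a = (rₚ + rₐ)/2 = 4.63045e+09 m and e = (rₐ − rₚ)/(rₐ + rₚ) = 0.795506, p = a(1 − e²) = 4.63045e+09 · (1 − (0.795506)²) ≈ 1.7e+09 m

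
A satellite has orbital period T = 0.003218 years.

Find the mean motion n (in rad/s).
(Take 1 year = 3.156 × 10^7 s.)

Convert to SI: T = 0.003218 years = 101560 s.
n = 2π / T.
n = 2π / 101560 s ≈ 6.187e-05 rad/s.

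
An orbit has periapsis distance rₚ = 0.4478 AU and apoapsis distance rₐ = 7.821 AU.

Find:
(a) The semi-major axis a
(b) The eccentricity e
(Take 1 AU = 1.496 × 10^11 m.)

Convert to SI: rₚ = 0.4478 AU = 6.69909e+10 m; rₐ = 7.821 AU = 1.17002e+12 m.
(a) a = (rₚ + rₐ) / 2 = (6.69909e+10 + 1.17002e+12) / 2 ≈ 6.185e+11 m = 4.134 AU.
(b) e = (rₐ − rₚ) / (rₐ + rₚ) = (1.17002e+12 − 6.69909e+10) / (1.17002e+12 + 6.69909e+10) ≈ 0.8917.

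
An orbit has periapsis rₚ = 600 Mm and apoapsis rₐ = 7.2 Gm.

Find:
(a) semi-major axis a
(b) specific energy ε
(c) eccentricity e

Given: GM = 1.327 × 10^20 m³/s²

Convert to SI: rₚ = 600 Mm = 6e+08 m; rₐ = 7.2 Gm = 7.2e+09 m.
(a) a = (rₚ + rₐ)/2 = (6e+08 + 7.2e+09)/2 ≈ 3.9e+09 m
(b) With a = (rₚ + rₐ)/2 = 3.9e+09 m, ε = −GM/(2a) = −1.327e+20/(2 · 3.9e+09) J/kg ≈ -1.701e+10 J/kg
(c) e = (rₐ − rₚ)/(rₐ + rₚ) = (7.2e+09 − 6e+08)/(7.2e+09 + 6e+08) ≈ 0.8462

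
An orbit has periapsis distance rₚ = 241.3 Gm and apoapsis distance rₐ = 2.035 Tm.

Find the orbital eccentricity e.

Convert to SI: rₚ = 241.3 Gm = 2.413e+11 m; rₐ = 2.035 Tm = 2.035e+12 m.
e = (rₐ − rₚ) / (rₐ + rₚ).
e = (2.035e+12 − 2.413e+11) / (2.035e+12 + 2.413e+11) = 1.7937e+12 / 2.2763e+12 ≈ 0.788.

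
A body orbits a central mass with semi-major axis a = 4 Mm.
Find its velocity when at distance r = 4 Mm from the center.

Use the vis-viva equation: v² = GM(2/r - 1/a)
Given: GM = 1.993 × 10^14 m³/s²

Convert to SI: a = 4 Mm = 4e+06 m; r = 4 Mm = 4e+06 m.
Vis-viva: v = √(GM · (2/r − 1/a)).
2/r − 1/a = 2/4e+06 − 1/4e+06 = 2.5e-07 m⁻¹.
v = √(1.993e+14 · 2.5e-07) m/s ≈ 7059 m/s = 7.059 km/s.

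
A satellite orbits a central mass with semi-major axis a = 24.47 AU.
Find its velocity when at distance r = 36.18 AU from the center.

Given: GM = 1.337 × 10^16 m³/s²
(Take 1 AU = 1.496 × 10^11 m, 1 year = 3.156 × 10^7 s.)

Convert to SI: a = 24.47 AU = 3.66071e+12 m; r = 36.18 AU = 5.41253e+12 m.
Vis-viva: v = √(GM · (2/r − 1/a)).
2/r − 1/a = 2/5.41253e+12 − 1/3.66071e+12 = 9.63422e-14 m⁻¹.
v = √(1.337e+16 · 9.63422e-14) m/s ≈ 35.89 m/s = 0.007571 AU/year.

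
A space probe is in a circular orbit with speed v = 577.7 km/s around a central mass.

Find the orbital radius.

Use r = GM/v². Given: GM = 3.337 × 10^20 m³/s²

Convert to SI: v = 577.7 km/s = 577700 m/s.
For a circular orbit, v² = GM / r, so r = GM / v².
r = 3.337e+20 / (577700)² m ≈ 9.999e+08 m = 999.9 Mm.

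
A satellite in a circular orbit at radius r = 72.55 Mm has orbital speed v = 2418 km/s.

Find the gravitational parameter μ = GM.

Convert to SI: r = 72.55 Mm = 7.255e+07 m; v = 2418 km/s = 2.418e+06 m/s.
For a circular orbit v² = GM/r, so GM = v² · r.
GM = (2.418e+06)² · 7.255e+07 m³/s² ≈ 4.242e+20 m³/s² = 4.242 × 10^20 m³/s².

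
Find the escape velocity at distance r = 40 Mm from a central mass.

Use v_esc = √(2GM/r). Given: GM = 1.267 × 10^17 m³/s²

Convert to SI: r = 40 Mm = 4e+07 m.
Escape velocity comes from setting total energy to zero: ½v² − GM/r = 0 ⇒ v_esc = √(2GM / r).
v_esc = √(2 · 1.267e+17 / 4e+07) m/s ≈ 7.959e+04 m/s = 79.59 km/s.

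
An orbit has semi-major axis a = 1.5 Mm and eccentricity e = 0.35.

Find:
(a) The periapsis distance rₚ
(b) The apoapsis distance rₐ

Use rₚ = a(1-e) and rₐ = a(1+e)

Convert to SI: a = 1.5 Mm = 1.5e+06 m.
(a) rₚ = a(1 − e) = 1.5e+06 · (1 − 0.35) = 1.5e+06 · 0.65 ≈ 9.75e+05 m = 975 km.
(b) rₐ = a(1 + e) = 1.5e+06 · (1 + 0.35) = 1.5e+06 · 1.35 ≈ 2.025e+06 m = 2.025 Mm.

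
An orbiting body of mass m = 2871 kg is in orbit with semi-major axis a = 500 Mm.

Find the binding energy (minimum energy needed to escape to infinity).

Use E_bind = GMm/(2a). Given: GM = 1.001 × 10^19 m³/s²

Convert to SI: a = 500 Mm = 5e+08 m.
Total orbital energy is E = −GMm/(2a); binding energy is E_bind = −E = GMm/(2a).
E_bind = 1.001e+19 · 2871 / (2 · 5e+08) J ≈ 2.874e+13 J = 28.74 TJ.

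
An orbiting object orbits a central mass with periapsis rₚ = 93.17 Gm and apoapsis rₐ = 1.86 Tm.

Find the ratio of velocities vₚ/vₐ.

Convert to SI: rₚ = 93.17 Gm = 9.317e+10 m; rₐ = 1.86 Tm = 1.86e+12 m.
Conservation of angular momentum gives rₚvₚ = rₐvₐ, so vₚ/vₐ = rₐ/rₚ.
vₚ/vₐ = 1.86e+12 / 9.317e+10 ≈ 19.96.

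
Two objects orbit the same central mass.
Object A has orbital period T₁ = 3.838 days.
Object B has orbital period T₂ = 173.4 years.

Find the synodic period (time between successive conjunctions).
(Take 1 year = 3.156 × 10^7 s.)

Convert to SI: T₁ = 3.838 days = 331603 s; T₂ = 173.4 years = 5.4725e+09 s.
T_syn = |T₁ · T₂ / (T₁ − T₂)|.
T_syn = |331603 · 5.4725e+09 / (331603 − 5.4725e+09)| s ≈ 3.316e+05 s = 3.838 days.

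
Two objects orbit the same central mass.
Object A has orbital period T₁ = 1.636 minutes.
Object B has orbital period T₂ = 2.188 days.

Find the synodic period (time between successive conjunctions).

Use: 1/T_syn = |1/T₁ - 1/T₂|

Convert to SI: T₁ = 1.636 minutes = 98.16 s; T₂ = 2.188 days = 189043 s.
T_syn = |T₁ · T₂ / (T₁ − T₂)|.
T_syn = |98.16 · 189043 / (98.16 − 189043)| s ≈ 98.21 s = 1.637 minutes.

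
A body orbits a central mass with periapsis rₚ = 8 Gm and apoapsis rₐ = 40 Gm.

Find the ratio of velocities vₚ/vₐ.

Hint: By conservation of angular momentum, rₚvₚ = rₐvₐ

Convert to SI: rₚ = 8 Gm = 8e+09 m; rₐ = 40 Gm = 4e+10 m.
Conservation of angular momentum gives rₚvₚ = rₐvₐ, so vₚ/vₐ = rₐ/rₚ.
vₚ/vₐ = 4e+10 / 8e+09 ≈ 5.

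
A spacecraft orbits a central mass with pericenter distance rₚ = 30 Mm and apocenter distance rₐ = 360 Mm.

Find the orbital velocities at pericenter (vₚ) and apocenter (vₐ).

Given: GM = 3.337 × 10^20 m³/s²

Convert to SI: rₚ = 30 Mm = 3e+07 m; rₐ = 360 Mm = 3.6e+08 m.
Use the vis-viva equation v² = GM(2/r − 1/a) with a = (rₚ + rₐ)/2 = (3e+07 + 3.6e+08)/2 = 1.95e+08 m.
vₚ = √(GM · (2/rₚ − 1/a)) = √(3.337e+20 · (2/3e+07 − 1/1.95e+08)) m/s ≈ 4.532e+06 m/s = 4532 km/s.
vₐ = √(GM · (2/rₐ − 1/a)) = √(3.337e+20 · (2/3.6e+08 − 1/1.95e+08)) m/s ≈ 3.776e+05 m/s = 377.6 km/s.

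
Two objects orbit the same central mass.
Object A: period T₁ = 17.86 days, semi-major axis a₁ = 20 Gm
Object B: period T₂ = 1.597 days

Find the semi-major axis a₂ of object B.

Convert to SI: T₁ = 17.86 days = 1.5431e+06 s; a₁ = 20 Gm = 2e+10 m; T₂ = 1.597 days = 137981 s.
Kepler's third law: (T₁/T₂)² = (a₁/a₂)³ ⇒ a₂ = a₁ · (T₂/T₁)^(2/3).
T₂/T₁ = 137981 / 1.5431e+06 = 0.0894177.
a₂ = 2e+10 · (0.0894177)^(2/3) m ≈ 3.999e+09 m = 3.999 Gm.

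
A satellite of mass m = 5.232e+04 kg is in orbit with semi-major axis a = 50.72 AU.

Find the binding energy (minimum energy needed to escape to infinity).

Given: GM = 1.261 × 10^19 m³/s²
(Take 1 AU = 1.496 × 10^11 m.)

Convert to SI: a = 50.72 AU = 7.58771e+12 m.
Total orbital energy is E = −GMm/(2a); binding energy is E_bind = −E = GMm/(2a).
E_bind = 1.261e+19 · 5.232e+04 / (2 · 7.58771e+12) J ≈ 4.348e+10 J = 43.48 GJ.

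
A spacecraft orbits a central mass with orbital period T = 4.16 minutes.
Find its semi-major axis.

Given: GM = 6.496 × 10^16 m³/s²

Convert to SI: T = 4.16 minutes = 249.6 s.
Invert Kepler's third law: a = (GM · T² / (4π²))^(1/3).
Substituting T = 249.6 s and GM = 6.496e+16 m³/s²:
a = (6.496e+16 · (249.6)² / (4π²))^(1/3) m
a ≈ 4.68e+06 m = 4.68 Mm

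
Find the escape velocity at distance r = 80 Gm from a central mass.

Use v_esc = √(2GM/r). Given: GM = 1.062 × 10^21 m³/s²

Convert to SI: r = 80 Gm = 8e+10 m.
Escape velocity comes from setting total energy to zero: ½v² − GM/r = 0 ⇒ v_esc = √(2GM / r).
v_esc = √(2 · 1.062e+21 / 8e+10) m/s ≈ 1.629e+05 m/s = 162.9 km/s.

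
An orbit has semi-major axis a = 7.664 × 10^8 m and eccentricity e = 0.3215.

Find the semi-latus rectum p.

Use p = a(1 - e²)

p = a (1 − e²).
p = 7.664e+08 · (1 − (0.3215)²) = 7.664e+08 · 0.896638 ≈ 6.872e+08 m = 6.872 × 10^8 m.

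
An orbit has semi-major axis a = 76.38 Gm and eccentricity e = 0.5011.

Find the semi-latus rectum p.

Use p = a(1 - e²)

Convert to SI: a = 76.38 Gm = 7.638e+10 m.
p = a (1 − e²).
p = 7.638e+10 · (1 − (0.5011)²) = 7.638e+10 · 0.748899 ≈ 5.72e+10 m = 57.2 Gm.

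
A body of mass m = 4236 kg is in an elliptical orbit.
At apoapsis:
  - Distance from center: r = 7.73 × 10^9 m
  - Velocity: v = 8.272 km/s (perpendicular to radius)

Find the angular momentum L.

Convert to SI: v = 8.272 km/s = 8272 m/s.
Since v is perpendicular to r, L = m · v · r.
L = 4236 · 8272 · 7.73e+09 kg·m²/s ≈ 2.709e+17 kg·m²/s.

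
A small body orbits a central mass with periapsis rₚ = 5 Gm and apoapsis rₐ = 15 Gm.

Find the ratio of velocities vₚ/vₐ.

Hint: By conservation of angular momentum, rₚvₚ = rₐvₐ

Convert to SI: rₚ = 5 Gm = 5e+09 m; rₐ = 15 Gm = 1.5e+10 m.
Conservation of angular momentum gives rₚvₚ = rₐvₐ, so vₚ/vₐ = rₐ/rₚ.
vₚ/vₐ = 1.5e+10 / 5e+09 ≈ 3.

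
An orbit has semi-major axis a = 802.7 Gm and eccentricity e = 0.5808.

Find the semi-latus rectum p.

Convert to SI: a = 802.7 Gm = 8.027e+11 m.
p = a (1 − e²).
p = 8.027e+11 · (1 − (0.5808)²) = 8.027e+11 · 0.662671 ≈ 5.319e+11 m = 531.9 Gm.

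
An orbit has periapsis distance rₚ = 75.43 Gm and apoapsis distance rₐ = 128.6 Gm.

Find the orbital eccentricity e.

Convert to SI: rₚ = 75.43 Gm = 7.543e+10 m; rₐ = 128.6 Gm = 1.286e+11 m.
e = (rₐ − rₚ) / (rₐ + rₚ).
e = (1.286e+11 − 7.543e+10) / (1.286e+11 + 7.543e+10) = 5.317e+10 / 2.0403e+11 ≈ 0.2606.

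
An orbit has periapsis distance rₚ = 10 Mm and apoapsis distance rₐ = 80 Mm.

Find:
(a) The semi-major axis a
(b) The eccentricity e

Convert to SI: rₚ = 10 Mm = 1e+07 m; rₐ = 80 Mm = 8e+07 m.
(a) a = (rₚ + rₐ) / 2 = (1e+07 + 8e+07) / 2 ≈ 4.5e+07 m = 45 Mm.
(b) e = (rₐ − rₚ) / (rₐ + rₚ) = (8e+07 − 1e+07) / (8e+07 + 1e+07) ≈ 0.7778.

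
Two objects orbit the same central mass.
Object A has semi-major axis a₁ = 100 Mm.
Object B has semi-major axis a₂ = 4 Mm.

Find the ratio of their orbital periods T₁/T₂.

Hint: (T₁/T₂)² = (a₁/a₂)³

Convert to SI: a₁ = 100 Mm = 1e+08 m; a₂ = 4 Mm = 4e+06 m.
From Kepler's third law, (T₁/T₂)² = (a₁/a₂)³, so T₁/T₂ = (a₁/a₂)^(3/2).
a₁/a₂ = 1e+08 / 4e+06 = 25.
T₁/T₂ = (25)^(3/2) ≈ 125.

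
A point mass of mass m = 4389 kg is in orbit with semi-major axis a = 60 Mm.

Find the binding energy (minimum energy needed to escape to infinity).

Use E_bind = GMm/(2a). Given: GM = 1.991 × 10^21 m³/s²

Convert to SI: a = 60 Mm = 6e+07 m.
Total orbital energy is E = −GMm/(2a); binding energy is E_bind = −E = GMm/(2a).
E_bind = 1.991e+21 · 4389 / (2 · 6e+07) J ≈ 7.282e+16 J = 72.82 PJ.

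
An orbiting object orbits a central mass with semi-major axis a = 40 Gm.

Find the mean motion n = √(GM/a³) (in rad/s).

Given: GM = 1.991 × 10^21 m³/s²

Convert to SI: a = 40 Gm = 4e+10 m.
n = √(GM / a³).
n = √(1.991e+21 / (4e+10)³) rad/s ≈ 5.578e-06 rad/s.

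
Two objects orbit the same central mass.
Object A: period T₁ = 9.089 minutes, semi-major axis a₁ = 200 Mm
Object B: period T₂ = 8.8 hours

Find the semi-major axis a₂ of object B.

Convert to SI: T₁ = 9.089 minutes = 545.34 s; a₁ = 200 Mm = 2e+08 m; T₂ = 8.8 hours = 31680 s.
Kepler's third law: (T₁/T₂)² = (a₁/a₂)³ ⇒ a₂ = a₁ · (T₂/T₁)^(2/3).
T₂/T₁ = 31680 / 545.34 = 58.0922.
a₂ = 2e+08 · (58.0922)^(2/3) m ≈ 3e+09 m = 3 Gm.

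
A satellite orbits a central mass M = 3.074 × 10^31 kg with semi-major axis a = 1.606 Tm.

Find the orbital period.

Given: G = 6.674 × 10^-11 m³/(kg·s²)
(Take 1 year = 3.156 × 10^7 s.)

Convert to SI: a = 1.606 Tm = 1.606e+12 m.
GM = G · M = 6.674e-11 · 3.074e+31 = 2.05159e+21 m³/s².
Kepler's third law: T = 2π √(a³ / GM).
Substituting a = 1.606e+12 m and GM = 2.05159e+21 m³/s²:
T = 2π √((1.606e+12)³ / 2.05159e+21) s
T ≈ 2.823e+08 s = 8.946 years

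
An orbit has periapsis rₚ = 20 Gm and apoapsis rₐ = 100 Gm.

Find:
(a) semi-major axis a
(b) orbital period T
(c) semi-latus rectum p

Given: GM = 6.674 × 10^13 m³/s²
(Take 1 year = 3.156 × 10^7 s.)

Convert to SI: rₚ = 20 Gm = 2e+10 m; rₐ = 100 Gm = 1e+11 m.
(a) a = (rₚ + rₐ)/2 = (2e+10 + 1e+11)/2 ≈ 6e+10 m
(b) With a = (rₚ + rₐ)/2 = 6e+10 m, T = 2π √(a³/GM) = 2π √((6e+10)³/6.674e+13) s ≈ 1.13e+10 s
(c) From a = (rₚ + rₐ)/2 = 6e+10 m and e = (rₐ − rₚ)/(rₐ + rₚ) = 0.666667, p = a(1 − e²) = 6e+10 · (1 − (0.666667)²) ≈ 3.333e+10 m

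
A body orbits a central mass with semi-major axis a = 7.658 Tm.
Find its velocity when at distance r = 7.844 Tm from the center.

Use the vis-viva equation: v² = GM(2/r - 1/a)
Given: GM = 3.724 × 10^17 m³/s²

Convert to SI: a = 7.658 Tm = 7.658e+12 m; r = 7.844 Tm = 7.844e+12 m.
Vis-viva: v = √(GM · (2/r − 1/a)).
2/r − 1/a = 2/7.844e+12 − 1/7.658e+12 = 1.2439e-13 m⁻¹.
v = √(3.724e+17 · 1.2439e-13) m/s ≈ 215.2 m/s = 215.2 m/s.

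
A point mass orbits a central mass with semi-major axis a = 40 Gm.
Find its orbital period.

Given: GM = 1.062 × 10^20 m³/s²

Convert to SI: a = 40 Gm = 4e+10 m.
Kepler's third law: T = 2π √(a³ / GM).
Substituting a = 4e+10 m and GM = 1.062e+20 m³/s²:
T = 2π √((4e+10)³ / 1.062e+20) s
T ≈ 4.878e+06 s = 56.45 days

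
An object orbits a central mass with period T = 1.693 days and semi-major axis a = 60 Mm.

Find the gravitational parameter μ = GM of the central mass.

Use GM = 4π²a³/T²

Convert to SI: T = 1.693 days = 146275 s; a = 60 Mm = 6e+07 m.
GM = 4π² · a³ / T².
GM = 4π² · (6e+07)³ / (146275)² m³/s² ≈ 3.985e+14 m³/s² = 3.985 × 10^14 m³/s².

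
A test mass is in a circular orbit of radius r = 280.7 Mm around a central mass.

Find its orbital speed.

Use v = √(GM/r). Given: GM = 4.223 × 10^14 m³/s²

Convert to SI: r = 280.7 Mm = 2.807e+08 m.
For a circular orbit, gravity supplies the centripetal force, so v = √(GM / r).
v = √(4.223e+14 / 2.807e+08) m/s ≈ 1227 m/s = 1.227 km/s.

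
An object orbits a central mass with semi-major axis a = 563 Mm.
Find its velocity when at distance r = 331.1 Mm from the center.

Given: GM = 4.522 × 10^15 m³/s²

Convert to SI: a = 563 Mm = 5.63e+08 m; r = 331.1 Mm = 3.311e+08 m.
Vis-viva: v = √(GM · (2/r − 1/a)).
2/r − 1/a = 2/3.311e+08 − 1/5.63e+08 = 4.26427e-09 m⁻¹.
v = √(4.522e+15 · 4.26427e-09) m/s ≈ 4391 m/s = 4.391 km/s.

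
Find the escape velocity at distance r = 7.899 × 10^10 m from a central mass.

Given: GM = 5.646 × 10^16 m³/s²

Escape velocity comes from setting total energy to zero: ½v² − GM/r = 0 ⇒ v_esc = √(2GM / r).
v_esc = √(2 · 5.646e+16 / 7.899e+10) m/s ≈ 1196 m/s = 1.196 km/s.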